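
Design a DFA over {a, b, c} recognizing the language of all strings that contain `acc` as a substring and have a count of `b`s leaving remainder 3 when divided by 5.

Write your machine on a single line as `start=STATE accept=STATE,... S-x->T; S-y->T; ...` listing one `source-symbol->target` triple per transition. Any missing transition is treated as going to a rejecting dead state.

start=q0; accept=q17; q0-a->q1; q0-b->q2; q0-c->q0; q1-a->q1; q1-b->q2; q1-c->q3; q2-a->q4; q2-b->q5; q2-c->q2; q3-a->q1; q3-b->q2; q3-c->q6; q4-a->q4; q4-b->q5; q4-c->q7; q5-a->q8; q5-b->q9; q5-c->q5; q6-a->q6; q6-b->q10; q6-c->q6; q7-a->q4; q7-b->q5; q7-c->q10; q8-a->q8; q8-b->q9; q8-c->q11; q9-a->q12; q9-b->q13; q9-c->q9; q10-a->q10; q10-b->q14; q10-c->q10; q11-a->q8; q11-b->q9; q11-c->q14; q12-a->q12; q12-b->q13; q12-c->q15; q13-a->q16; q13-b->q0; q13-c->q13; q14-a->q14; q14-b->q17; q14-c->q14; q15-a->q12; q15-b->q13; q15-c->q17; q16-a->q16; q16-b->q0; q16-c->q18; q17-a->q17; q17-b->q19; q17-c->q17; q18-a->q16; q18-b->q0; q18-c->q19; q19-a->q19; q19-b->q6; q19-c->q19

Run two small machines in parallel and take their product. One (4 states) tracks whether and how much of `acc` has been seen; the other (5 states) tracks the count of `b`s modulo 5. Each combined state is a pair, one component from each; accept when both components accept.
20 states suffice.
          a    b    c  
>  q0     q1   q2   q0 
   q1     q1   q2   q3 
   q2     q4   q5   q2 
   q3     q1   q2   q6 
   q4     q4   q5   q7 
   q5     q8   q9   q5 
   q6     q6  q10   q6 
   q7     q4   q5  q10 
   q8     q8   q9  q11 
   q9    q12  q13   q9 
   q10   q10  q14  q10 
   q11    q8   q9  q14 
   q12   q12  q13  q15 
   q13   q16   q0  q13 
   q14   q14  q17  q14 
   q15   q12  q13  q17 
   q16   q16   q0  q18 
 * q17   q17  q19  q17 
   q18   q16   q0  q19 
   q19   q19   q6  q19 
(> = start, * = accepting)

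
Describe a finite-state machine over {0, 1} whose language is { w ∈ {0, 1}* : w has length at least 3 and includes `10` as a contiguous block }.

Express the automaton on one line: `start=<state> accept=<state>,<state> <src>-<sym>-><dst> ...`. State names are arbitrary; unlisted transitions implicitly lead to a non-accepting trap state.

Handle the two conditions separately and then intersect. The first has 5 states tracking the input length, saturating at 4; the second has 3 states tracking whether and how much of `10` has been seen. A product state is a pair (one from each), accepting exactly when both do. Minimizing collapses redundant product states.
A 6-state machine:
        0   1  
>  q0   q1  q2 
   q1   q1  q3 
   q2   q4  q3 
   q3   q5  q3 
   q4   q5  q5 
 * q5   q5  q5 
(> = start, * = accepting)

start=q0 accept=q5 q0-0->q1 q0-1->q2 q1-0->q1 q1-1->q3 q2-0->q4 q2-1->q3 q3-0->q5 q3-1->q3 q4-0->q5 q4-1->q5 q5-0->q5 q5-1->q5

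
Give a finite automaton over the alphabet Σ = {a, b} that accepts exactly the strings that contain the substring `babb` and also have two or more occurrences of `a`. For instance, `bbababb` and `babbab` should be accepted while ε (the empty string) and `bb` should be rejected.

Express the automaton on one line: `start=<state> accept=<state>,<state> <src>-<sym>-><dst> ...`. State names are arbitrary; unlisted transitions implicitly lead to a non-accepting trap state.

start=q0 accept=q9 q0-a->q1 q0-b->q2 q1-a->q1 q1-b->q3 q2-a->q4 q2-b->q2 q3-a->q5 q3-b->q3 q4-a->q1 q4-b->q6 q5-a->q1 q5-b->q7 q6-a->q5 q6-b->q8 q7-a->q5 q7-b->q9 q8-a->q9 q8-b->q8 q9-a->q9 q9-b->q9

Handle the two conditions separately and then intersect. The first has 5 states tracking whether and how much of `babb` has been seen; the second has 4 states tracking the count of `a`s, saturating at 3. A product state is a pair (one from each), accepting exactly when both do. Equivalent product states are then merged.
A 10-state machine:
        a   b  
>  q0   q1  q2 
   q1   q1  q3 
   q2   q4  q2 
   q3   q5  q3 
   q4   q1  q6 
   q5   q1  q7 
   q6   q5  q8 
   q7   q5  q9 
   q8   q9  q8 
 * q9   q9  q9 
(> = start, * = accepting)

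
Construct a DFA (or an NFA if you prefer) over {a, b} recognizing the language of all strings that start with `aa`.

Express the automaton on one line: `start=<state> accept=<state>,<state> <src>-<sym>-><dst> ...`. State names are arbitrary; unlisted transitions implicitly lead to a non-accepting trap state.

Walk along `aa` while the input agrees: from q0 take `a` to q1, and so on. Any deviation drops to the rejecting sink q3. Once q2 is reached the prefix is confirmed and every continuation is accepted.
A 4-state machine:
        a   b  
>  q0   q1  q3 
   q1   q2  q3 
 * q2   q2  q2 
   q3   q3  q3 
(> = start, * = accepting)

start=q0 accept=q2 q0-a->q1 q0-b->q3 q1-a->q2 q1-b->q3 q2-a->q2 q2-b->q2 q3-a->q3 q3-b->q3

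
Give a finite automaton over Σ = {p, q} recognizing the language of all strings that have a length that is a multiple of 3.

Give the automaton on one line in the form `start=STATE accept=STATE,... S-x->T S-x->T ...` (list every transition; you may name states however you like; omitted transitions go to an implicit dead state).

start=s0 accept=s0 s0-p->s1 s0-q->s1 s1-p->s2 s1-q->s2 s2-p->s0 s2-q->s0

Only the length mod 3 matters, so use a 3-cycle: from any state, every input symbol moves to the next state, wrapping s2 back to s0. Mark s0 accepting.
With 3 states:
        p   q  
>* s0   s1  s1 
   s1   s2  s2 
   s2   s0  s0 
(> = start, * = accepting)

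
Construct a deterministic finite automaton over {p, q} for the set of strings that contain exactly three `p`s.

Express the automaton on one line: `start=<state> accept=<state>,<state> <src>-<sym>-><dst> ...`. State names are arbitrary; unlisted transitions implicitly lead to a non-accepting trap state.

Only the number of `p`s matters, and only up to 4. Make a chain A → B → C → D → E advanced by each `p` (with E absorbing); every other symbol self-loops. The accepting set is {D}.
5 states suffice.
       p  q 
>  A   B  A 
   B   C  B 
   C   D  C 
 * D   E  D 
   E   E  E 
(> = start, * = accepting)

start=A accept=D A-p->B A-q->A B-p->C B-q->B C-p->D C-q->C D-p->E D-q->D E-p->E E-q->E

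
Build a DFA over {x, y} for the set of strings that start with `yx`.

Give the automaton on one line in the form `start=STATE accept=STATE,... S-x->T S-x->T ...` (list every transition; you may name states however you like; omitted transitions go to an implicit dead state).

Walk along `yx` while the input agrees: from A take `y` to B, and so on. Any deviation drops to the rejecting sink D. Once C is reached the prefix is confirmed and every continuation is accepted.
4 states suffice.
       x  y 
>  A   D  B 
   B   C  D 
 * C   C  C 
   D   D  D 
(> = start, * = accepting)

start=A accept=C A-x->D A-y->B B-x->C B-y->D C-x->C C-y->C D-x->D D-y->D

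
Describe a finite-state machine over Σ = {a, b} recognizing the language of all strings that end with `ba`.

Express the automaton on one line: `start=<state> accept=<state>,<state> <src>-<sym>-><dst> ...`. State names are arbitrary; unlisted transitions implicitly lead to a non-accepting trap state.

Remember how much of `ba` the current input suffix matches. State s0 means no match yet; s1 means the last symbol is `b`; s2 means the last 2 symbols are `ba`. Only s2 accepts. On a mismatch, fall back to the longest proper suffix that is still a prefix of `ba`.
With 3 states:
        a   b  
>  s0   s0  s1 
   s1   s2  s1 
 * s2   s0  s1 
(> = start, * = accepting)

start=s0 accept=s2 s0-a->s0 s0-b->s1 s1-a->s2 s1-b->s1 s2-a->s0 s2-b->s1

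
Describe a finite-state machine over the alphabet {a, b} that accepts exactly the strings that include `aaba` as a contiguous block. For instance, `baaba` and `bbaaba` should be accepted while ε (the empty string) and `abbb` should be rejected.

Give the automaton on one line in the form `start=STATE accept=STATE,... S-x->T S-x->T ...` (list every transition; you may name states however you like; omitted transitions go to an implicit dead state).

States q0..q3 record the length of the longest prefix of `aaba` that matches the current input suffix. Reaching q4 means `aaba` has been seen, and we stay there forever. Accept from q4.
        a   b  
>  q0   q1  q0 
   q1   q2  q0 
   q2   q2  q3 
   q3   q4  q0 
 * q4   q4  q4 
(> = start, * = accepting)

start=q0 accept=q4 q0-a->q1 q0-b->q0 q1-a->q2 q1-b->q0 q2-a->q2 q2-b->q3 q3-a->q4 q3-b->q0 q4-a->q4 q4-b->q4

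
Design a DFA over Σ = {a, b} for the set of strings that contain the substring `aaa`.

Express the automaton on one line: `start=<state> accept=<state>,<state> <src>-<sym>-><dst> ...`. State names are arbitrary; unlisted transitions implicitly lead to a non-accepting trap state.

start=s0 accept=s3 s0-a->s1 s0-b->s0 s1-a->s2 s1-b->s0 s2-a->s3 s2-b->s0 s3-a->s3 s3-b->s3

Track how much of `aaa` has been matched so far: state s0 is no progress, s3 is the absorbing accept state reached once `aaa` has occurred. Intermediate states record partial matches; on a mismatch, fall back to the longest reusable overlap.
A 4-state machine:
        a   b  
>  s0   s1  s0 
   s1   s2  s0 
   s2   s3  s0 
 * s3   s3  s3 
(> = start, * = accepting)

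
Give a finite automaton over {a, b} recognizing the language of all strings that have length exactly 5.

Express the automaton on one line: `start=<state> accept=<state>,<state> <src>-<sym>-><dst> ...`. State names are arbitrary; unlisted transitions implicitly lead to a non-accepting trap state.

start=q0 accept=q5 q0-a->q1 q0-b->q1 q1-a->q2 q1-b->q2 q2-a->q3 q2-b->q3 q3-a->q4 q3-b->q4 q4-a->q5 q4-b->q5 q5-a->q6 q5-b->q6 q6-a->q6 q6-b->q6

We only need to distinguish lengths 0, 1, …, 5, and '>5'. Chain q0 → q1 → q2 → q3 → q4 → q5 → q6 on every symbol, with q6 looping. Accepting states: {q5}.
        a   b  
>  q0   q1  q1 
   q1   q2  q2 
   q2   q3  q3 
   q3   q4  q4 
   q4   q5  q5 
 * q5   q6  q6 
   q6   q6  q6 
(> = start, * = accepting)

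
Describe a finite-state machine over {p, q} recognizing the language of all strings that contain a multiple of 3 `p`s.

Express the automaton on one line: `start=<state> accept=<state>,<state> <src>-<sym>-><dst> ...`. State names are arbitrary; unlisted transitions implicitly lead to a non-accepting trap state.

start=S0 accept=S0 S0-p->S1 S0-q->S0 S1-p->S2 S1-q->S1 S2-p->S0 S2-q->S2

Keep the running count of `p`s modulo 3: each `p` advances along the cycle S0 → S1 → S2 → S0 while other symbols loop. Accept at S0.
3 states suffice.
        p   q  
>* S0   S1  S0 
   S1   S2  S1 
   S2   S0  S2 
(> = start, * = accepting)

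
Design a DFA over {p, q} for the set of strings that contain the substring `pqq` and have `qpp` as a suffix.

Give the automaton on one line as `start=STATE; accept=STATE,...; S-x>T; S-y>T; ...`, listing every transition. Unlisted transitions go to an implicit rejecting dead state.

start=A; accept=I; A-p>B; A-q>C; B-p>B; B-q>D; C-p>E; C-q>C; D-p>E; D-q>F; E-p>G; E-q>D; F-p>H; F-q>F; G-p>B; G-q>D; H-p>I; H-q>F; I-p>J; I-q>F; J-p>J; J-q>F

Run two small machines in parallel and take their product. One (4 states) tracks whether and how much of `pqq` has been seen; the other (4 states) tracks how much of the suffix `qpp` has currently been matched. Each combined state is a pair, one component from each; accept when both components accept.
A 10-state machine:
       p  q 
>  A   B  C 
   B   B  D 
   C   E  C 
   D   E  F 
   E   G  D 
   F   H  F 
   G   B  D 
   H   I  F 
 * I   J  F 
   J   J  F 
(> = start, * = accepting)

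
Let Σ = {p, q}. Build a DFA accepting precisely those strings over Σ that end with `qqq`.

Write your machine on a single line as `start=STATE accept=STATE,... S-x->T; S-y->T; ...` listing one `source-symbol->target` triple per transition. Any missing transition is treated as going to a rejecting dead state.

Remember how much of `qqq` the current input suffix matches. State A means no match yet; B means the last symbol is `q`; C means the last 2 symbols are `qq`; D means the last 3 symbols are `qqq`. Only D accepts. On a mismatch, fall back to the longest proper suffix that is still a prefix of `qqq`.
A 4-state machine:
       p  q 
>  A   A  B 
   B   A  C 
   C   A  D 
 * D   A  D 
(> = start, * = accepting)

start=A; accept=D; A-p->A; A-q->B; B-p->A; B-q->C; C-p->A; C-q->D; D-p->A; D-q->D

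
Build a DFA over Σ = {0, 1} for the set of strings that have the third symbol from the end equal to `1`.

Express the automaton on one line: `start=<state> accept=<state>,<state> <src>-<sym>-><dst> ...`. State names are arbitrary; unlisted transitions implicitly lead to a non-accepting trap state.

A DFA must remember the last 3 symbols (since which symbol is third-to-last isn't known until the input ends). Use one state per possible window of the last ≤3 symbols; accept from those whose window starts with `1`.
          0    1  
>  s0     s1   s2 
   s1     s3   s4 
   s2     s5   s6 
   s3     s7   s8 
   s4     s9  s10 
   s5    s11  s12 
   s6    s13  s14 
   s7     s7   s8 
   s8     s9  s10 
   s9    s11  s12 
   s10   s13  s14 
 * s11    s7   s8 
 * s12    s9  s10 
 * s13   s11  s12 
 * s14   s13  s14 
(> = start, * = accepting)

start=s0 accept=s11,s12,s13,s14 s0-0->s1 s0-1->s2 s1-0->s3 s1-1->s4 s2-0->s5 s2-1->s6 s3-0->s7 s3-1->s8 s4-0->s9 s4-1->s10 s5-0->s11 s5-1->s12 s6-0->s13 s6-1->s14 s7-0->s7 s7-1->s8 s8-0->s9 s8-1->s10 s9-0->s11 s9-1->s12 s10-0->s13 s10-1->s14 s11-0->s7 s11-1->s8 s12-0->s9 s12-1->s10 s13-0->s11 s13-1->s12 s14-0->s13 s14-1->s14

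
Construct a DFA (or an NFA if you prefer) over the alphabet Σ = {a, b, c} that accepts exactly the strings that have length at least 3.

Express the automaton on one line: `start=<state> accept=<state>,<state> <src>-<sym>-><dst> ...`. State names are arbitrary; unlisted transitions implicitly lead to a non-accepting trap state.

We only need to distinguish lengths 0, 1, …, 3, and '>3'. Chain S0 → S1 → S2 → S3 → S4 on every symbol, with S4 looping. Accepting states: {S3, S4}.
A 5-state machine:
        a   b   c  
>  S0   S1  S1  S1 
   S1   S2  S2  S2 
   S2   S3  S3  S3 
 * S3   S4  S4  S4 
 * S4   S4  S4  S4 
(> = start, * = accepting)

start=S0 accept=S3,S4 S0-a->S1 S0-b->S1 S0-c->S1 S1-a->S2 S1-b->S2 S1-c->S2 S2-a->S3 S2-b->S3 S2-c->S3 S3-a->S4 S3-b->S4 S3-c->S4 S4-a->S4 S4-b->S4 S4-c->S4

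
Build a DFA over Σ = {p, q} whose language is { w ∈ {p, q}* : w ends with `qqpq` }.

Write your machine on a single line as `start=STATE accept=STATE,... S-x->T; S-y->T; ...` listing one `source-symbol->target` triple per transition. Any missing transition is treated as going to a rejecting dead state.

start=A; accept=E; A-p->A; A-q->B; B-p->A; B-q->C; C-p->D; C-q->C; D-p->A; D-q->E; E-p->A; E-q->C

Let each state record the length of the longest suffix of the input read so far that is also a prefix of `qqpq`. B means the last symbol is `q`; C means the last 2 symbols are `qq`; D means the last 3 symbols are `qqp`; E means the last 4 symbols are `qqpq`. Accept only at E, where the string currently ends in `qqpq`.
       p  q 
>  A   A  B 
   B   A  C 
   C   D  C 
   D   A  E 
 * E   A  C 
(> = start, * = accepting)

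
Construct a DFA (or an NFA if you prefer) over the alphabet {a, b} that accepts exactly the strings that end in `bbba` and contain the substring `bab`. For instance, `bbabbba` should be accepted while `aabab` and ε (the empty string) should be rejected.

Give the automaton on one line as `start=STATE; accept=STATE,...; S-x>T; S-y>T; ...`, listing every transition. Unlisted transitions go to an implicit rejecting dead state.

Handle the two conditions separately and then intersect. The first has 5 states tracking how much of the suffix `bbba` has currently been matched; the second has 4 states tracking whether and how much of `bab` has been seen. A product state is a pair (one from each), accepting exactly when both do.
With 11 states:
          a    b  
>  q0     q0   q1 
   q1     q2   q3 
   q2     q0   q4 
   q3     q2   q5 
   q4     q6   q7 
   q5     q8   q5 
   q6     q6   q4 
   q7     q6   q9 
   q8     q0   q4 
   q9    q10   q9 
 * q10    q6   q4 
(> = start, * = accepting)

start=q0; accept=q10; q0-a>q0; q0-b>q1; q1-a>q2; q1-b>q3; q2-a>q0; q2-b>q4; q3-a>q2; q3-b>q5; q4-a>q6; q4-b>q7; q5-a>q8; q5-b>q5; q6-a>q6; q6-b>q4; q7-a>q6; q7-b>q9; q8-a>q0; q8-b>q4; q9-a>q10; q9-b>q9; q10-a>q6; q10-b>q4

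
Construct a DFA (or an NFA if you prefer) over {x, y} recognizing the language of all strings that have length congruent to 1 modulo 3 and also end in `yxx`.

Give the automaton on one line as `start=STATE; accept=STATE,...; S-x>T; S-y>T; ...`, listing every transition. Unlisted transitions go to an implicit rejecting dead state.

start=A; accept=F; A-x>B; A-y>B; B-x>C; B-y>D; C-x>A; C-y>A; D-x>E; D-y>A; E-x>F; E-y>B; F-x>C; F-y>D

Handle the two conditions separately and then intersect. The first has 3 states tracking the input length modulo 3; the second has 4 states tracking how much of the suffix `yxx` has currently been matched. A product state is a pair (one from each), accepting exactly when both do. Minimizing collapses redundant product states.
With 6 states:
       x  y 
>  A   B  B 
   B   C  D 
   C   A  A 
   D   E  A 
   E   F  B 
 * F   C  D 
(> = start, * = accepting)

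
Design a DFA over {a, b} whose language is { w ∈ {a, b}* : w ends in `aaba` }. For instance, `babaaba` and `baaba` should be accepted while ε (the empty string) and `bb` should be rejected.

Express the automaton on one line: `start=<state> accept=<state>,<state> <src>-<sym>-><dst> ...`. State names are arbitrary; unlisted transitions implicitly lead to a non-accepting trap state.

start=S0 accept=S4 S0-a->S1 S0-b->S0 S1-a->S2 S1-b->S0 S2-a->S2 S2-b->S3 S3-a->S4 S3-b->S0 S4-a->S2 S4-b->S0

Let each state record the length of the longest suffix of the input read so far that is also a prefix of `aaba`. S1 means the last symbol is `a`; S2 means the last 2 symbols are `aa`; S3 means the last 3 symbols are `aab`; S4 means the last 4 symbols are `aaba`. Accept only at S4, where the string currently ends in `aaba`.
A 5-state machine:
        a   b  
>  S0   S1  S0 
   S1   S2  S0 
   S2   S2  S3 
   S3   S4  S0 
 * S4   S2  S0 
(> = start, * = accepting)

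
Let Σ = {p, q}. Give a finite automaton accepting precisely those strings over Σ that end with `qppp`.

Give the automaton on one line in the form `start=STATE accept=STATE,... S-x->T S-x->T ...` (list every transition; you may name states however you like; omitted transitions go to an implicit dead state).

Let each state record the length of the longest suffix of the input read so far that is also a prefix of `qppp`. S1 means the last symbol is `q`; S2 means the last 2 symbols are `qp`; S3 means the last 3 symbols are `qpp`; S4 means the last 4 symbols are `qppp`. Accept only at S4, where the string currently ends in `qppp`.
        p   q  
>  S0   S0  S1 
   S1   S2  S1 
   S2   S3  S1 
   S3   S4  S1 
 * S4   S0  S1 
(> = start, * = accepting)

start=S0 accept=S4 S0-p->S0 S0-q->S1 S1-p->S2 S1-q->S1 S2-p->S3 S2-q->S1 S3-p->S4 S3-q->S1 S4-p->S0 S4-q->S1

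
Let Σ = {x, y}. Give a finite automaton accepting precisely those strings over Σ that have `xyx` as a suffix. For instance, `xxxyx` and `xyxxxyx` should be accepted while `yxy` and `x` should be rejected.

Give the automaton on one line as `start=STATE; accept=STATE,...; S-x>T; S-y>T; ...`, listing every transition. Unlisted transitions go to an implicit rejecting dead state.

Let each state record the length of the longest suffix of the input read so far that is also a prefix of `xyx`. B means the last symbol is `x`; C means the last 2 symbols are `xy`; D means the last 3 symbols are `xyx`. Accept only at D, where the string currently ends in `xyx`.
       x  y 
>  A   B  A 
   B   B  C 
   C   D  A 
 * D   B  C 
(> = start, * = accepting)

start=A; accept=D; A-x>B; A-y>A; B-x>B; B-y>C; C-x>D; C-y>A; D-x>B; D-y>C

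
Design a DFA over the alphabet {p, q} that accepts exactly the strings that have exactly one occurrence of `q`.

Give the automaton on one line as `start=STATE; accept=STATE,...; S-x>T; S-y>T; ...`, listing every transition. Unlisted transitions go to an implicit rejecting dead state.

start=A; accept=B; A-p>A; A-q>B; B-p>B; B-q>C; C-p>C; C-q>C

Only the number of `q`s matters, and only up to 2. Make a chain A → B → C advanced by each `q` (with C absorbing); every other symbol self-loops. The accepting set is {B}.
With 3 states:
       p  q 
>  A   A  B 
 * B   B  C 
   C   C  C 
(> = start, * = accepting)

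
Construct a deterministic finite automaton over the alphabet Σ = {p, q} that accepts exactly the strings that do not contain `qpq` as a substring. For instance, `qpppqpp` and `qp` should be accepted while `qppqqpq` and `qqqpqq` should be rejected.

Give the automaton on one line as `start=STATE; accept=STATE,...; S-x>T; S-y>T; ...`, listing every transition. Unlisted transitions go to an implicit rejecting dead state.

start=s0; accept=s0,s1,s2; s0-p>s0; s0-q>s1; s1-p>s2; s1-q>s1; s2-p>s0; s2-q>s3; s3-p>s3; s3-q>s3

Track partial matches of the forbidden pattern `qpq`. State s3 is a dead state reached once `qpq` has occurred; every other state accepts. s0 means no part of `qpq` is currently matched.
        p   q  
>* s0   s0  s1 
 * s1   s2  s1 
 * s2   s0  s3 
   s3   s3  s3 
(> = start, * = accepting)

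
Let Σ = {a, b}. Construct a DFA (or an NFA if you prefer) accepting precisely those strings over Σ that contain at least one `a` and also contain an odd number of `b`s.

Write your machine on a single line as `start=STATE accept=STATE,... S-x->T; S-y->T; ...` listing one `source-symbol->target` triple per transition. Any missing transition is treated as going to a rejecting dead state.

start=s0; accept=s4,s5; s0-a->s1; s0-b->s2; s1-a->s3; s1-b->s4; s2-a->s4; s2-b->s0; s3-a->s3; s3-b->s5; s4-a->s5; s4-b->s1; s5-a->s5; s5-b->s3

Build one automaton per condition and run them in lockstep. One (3 states) tracks the count of `a`s, saturating at 2; the other (2 states) tracks the count of `b`s modulo 2. Each combined state is a pair, one component from each; accept when both components accept.
A 6-state machine:
        a   b  
>  s0   s1  s2 
   s1   s3  s4 
   s2   s4  s0 
   s3   s3  s5 
 * s4   s5  s1 
 * s5   s5  s3 
(> = start, * = accepting)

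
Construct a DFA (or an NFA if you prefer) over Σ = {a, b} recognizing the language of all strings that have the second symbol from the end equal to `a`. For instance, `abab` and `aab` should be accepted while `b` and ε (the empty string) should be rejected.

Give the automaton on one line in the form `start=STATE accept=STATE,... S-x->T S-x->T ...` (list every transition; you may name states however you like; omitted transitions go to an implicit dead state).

Because acceptance depends on a position counted from the end, the machine has to buffer the most recent 2 symbols. Make each state the string of the last up-to-2 symbols read; on input `x` shift the window left and append `x`. Accept when the buffered window has length 2 and begins with `a`.
A 7-state machine:
        a   b  
>  q0   q1  q2 
   q1   q3  q4 
   q2   q5  q6 
 * q3   q3  q4 
 * q4   q5  q6 
   q5   q3  q4 
   q6   q5  q6 
(> = start, * = accepting)

start=q0 accept=q3,q4 q0-a->q1 q0-b->q2 q1-a->q3 q1-b->q4 q2-a->q5 q2-b->q6 q3-a->q3 q3-b->q4 q4-a->q5 q4-b->q6 q5-a->q3 q5-b->q4 q6-a->q5 q6-b->q6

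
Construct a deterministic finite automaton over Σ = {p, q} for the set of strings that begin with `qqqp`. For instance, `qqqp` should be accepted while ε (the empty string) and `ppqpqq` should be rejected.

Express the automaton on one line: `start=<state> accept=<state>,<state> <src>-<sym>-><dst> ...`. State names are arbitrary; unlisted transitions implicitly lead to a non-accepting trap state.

Check the first 4 symbols one by one: s0 through s3 record how many have matched `qqqp` so far; any wrong symbol goes to the dead state s5. After all 4 match we enter the accepting sink s4.
        p   q  
>  s0   s5  s1 
   s1   s5  s2 
   s2   s5  s3 
   s3   s4  s5 
 * s4   s4  s4 
   s5   s5  s5 
(> = start, * = accepting)

start=s0 accept=s4 s0-p->s5 s0-q->s1 s1-p->s5 s1-q->s2 s2-p->s5 s2-q->s3 s3-p->s4 s3-q->s5 s4-p->s4 s4-q->s4 s5-p->s5 s5-q->s5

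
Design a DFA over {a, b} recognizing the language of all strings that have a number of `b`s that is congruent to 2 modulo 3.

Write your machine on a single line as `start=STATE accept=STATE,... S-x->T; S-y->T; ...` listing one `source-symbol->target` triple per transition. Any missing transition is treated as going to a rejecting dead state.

start=S0; accept=S2; S0-a->S0; S0-b->S1; S1-a->S1; S1-b->S2; S2-a->S2; S2-b->S0

The only thing that matters is how many `b`s have appeared, reduced mod 3. Use one state per residue: S0 for 0, …, S2 for 2. Reading `b` moves to the next residue; anything else stays put. S2 is accepting.
With 3 states:
        a   b  
>  S0   S0  S1 
   S1   S1  S2 
 * S2   S2  S0 
(> = start, * = accepting)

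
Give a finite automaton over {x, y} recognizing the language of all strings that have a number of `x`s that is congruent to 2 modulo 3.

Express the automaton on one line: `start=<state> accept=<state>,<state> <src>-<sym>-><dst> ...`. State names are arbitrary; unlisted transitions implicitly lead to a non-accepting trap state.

The only thing that matters is how many `x`s have appeared, reduced mod 3. Use one state per residue: q0 for 0, …, q2 for 2. Reading `x` moves to the next residue; anything else stays put. q2 is accepting.
With 3 states:
        x   y  
>  q0   q1  q0 
   q1   q2  q1 
 * q2   q0  q2 
(> = start, * = accepting)

start=q0 accept=q2 q0-x->q1 q0-y->q0 q1-x->q2 q1-y->q1 q2-x->q0 q2-y->q2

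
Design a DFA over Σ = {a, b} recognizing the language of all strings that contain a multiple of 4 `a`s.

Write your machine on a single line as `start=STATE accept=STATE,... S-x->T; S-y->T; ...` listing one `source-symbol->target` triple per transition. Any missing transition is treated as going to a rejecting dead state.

The only thing that matters is how many `a`s have appeared, reduced mod 4. Use one state per residue: S0 for 0, …, S3 for 3. Reading `a` moves to the next residue; anything else stays put. S0 is accepting.
        a   b  
>* S0   S1  S0 
   S1   S2  S1 
   S2   S3  S2 
   S3   S0  S3 
(> = start, * = accepting)

start=S0; accept=S0; S0-a->S1; S0-b->S0; S1-a->S2; S1-b->S1; S2-a->S3; S2-b->S2; S3-a->S0; S3-b->S3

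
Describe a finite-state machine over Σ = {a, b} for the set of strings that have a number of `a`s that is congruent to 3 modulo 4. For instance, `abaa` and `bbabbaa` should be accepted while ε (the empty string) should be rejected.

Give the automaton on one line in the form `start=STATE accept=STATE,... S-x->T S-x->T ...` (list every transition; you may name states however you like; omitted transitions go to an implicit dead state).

The only thing that matters is how many `a`s have appeared, reduced mod 4. Use one state per residue: q0 for 0, …, q3 for 3. Reading `a` moves to the next residue; anything else stays put. q3 is accepting.
A 4-state machine:
        a   b  
>  q0   q1  q0 
   q1   q2  q1 
   q2   q3  q2 
 * q3   q0  q3 
(> = start, * = accepting)

start=q0 accept=q3 q0-a->q1 q0-b->q0 q1-a->q2 q1-b->q1 q2-a->q3 q2-b->q2 q3-a->q0 q3-b->q3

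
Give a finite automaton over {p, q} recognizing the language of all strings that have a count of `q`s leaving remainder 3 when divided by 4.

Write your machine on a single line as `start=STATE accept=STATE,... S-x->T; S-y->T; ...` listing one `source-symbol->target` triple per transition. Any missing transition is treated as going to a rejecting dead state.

start=S0; accept=S3; S0-p->S0; S0-q->S1; S1-p->S1; S1-q->S2; S2-p->S2; S2-q->S3; S3-p->S3; S3-q->S0

Keep the running count of `q`s modulo 4: each `q` advances along the cycle S0 → S1 → S2 → S3 → S0 while other symbols loop. Accept at S3.
With 4 states:
        p   q  
>  S0   S0  S1 
   S1   S1  S2 
   S2   S2  S3 
 * S3   S3  S0 
(> = start, * = accepting)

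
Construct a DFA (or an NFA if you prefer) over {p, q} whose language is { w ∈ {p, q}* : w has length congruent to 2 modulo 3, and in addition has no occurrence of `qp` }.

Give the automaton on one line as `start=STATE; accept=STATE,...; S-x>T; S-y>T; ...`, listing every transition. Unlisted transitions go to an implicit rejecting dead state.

start=s0; accept=s3,s4; s0-p>s1; s0-q>s2; s1-p>s3; s1-q>s4; s2-p>s5; s2-q>s4; s3-p>s0; s3-q>s6; s4-p>s7; s4-q>s6; s5-p>s7; s5-q>s7; s6-p>s8; s6-q>s2; s7-p>s8; s7-q>s8; s8-p>s5; s8-q>s5

Build one automaton per condition and run them in lockstep. One (3 states) tracks the input length modulo 3; the other (3 states) tracks partial matches of the forbidden pattern `qp`. Each combined state is a pair, one component from each; accept when both components accept.
With 9 states:
        p   q  
>  s0   s1  s2 
   s1   s3  s4 
   s2   s5  s4 
 * s3   s0  s6 
 * s4   s7  s6 
   s5   s7  s7 
   s6   s8  s2 
   s7   s8  s8 
   s8   s5  s5 
(> = start, * = accepting)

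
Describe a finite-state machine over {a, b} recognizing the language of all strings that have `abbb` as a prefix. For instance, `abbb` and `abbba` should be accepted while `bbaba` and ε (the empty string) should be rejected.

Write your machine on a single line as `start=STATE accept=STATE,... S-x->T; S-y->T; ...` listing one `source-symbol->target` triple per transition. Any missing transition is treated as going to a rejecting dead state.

start=q0; accept=q4; q0-a->q1; q0-b->q5; q1-a->q5; q1-b->q2; q2-a->q5; q2-b->q3; q3-a->q5; q3-b->q4; q4-a->q4; q4-b->q4; q5-a->q5; q5-b->q5

Walk along `abbb` while the input agrees: from q0 take `a` to q1, and so on. Any deviation drops to the rejecting sink q5. Once q4 is reached the prefix is confirmed and every continuation is accepted.
        a   b  
>  q0   q1  q5 
   q1   q5  q2 
   q2   q5  q3 
   q3   q5  q4 
 * q4   q4  q4 
   q5   q5  q5 
(> = start, * = accepting)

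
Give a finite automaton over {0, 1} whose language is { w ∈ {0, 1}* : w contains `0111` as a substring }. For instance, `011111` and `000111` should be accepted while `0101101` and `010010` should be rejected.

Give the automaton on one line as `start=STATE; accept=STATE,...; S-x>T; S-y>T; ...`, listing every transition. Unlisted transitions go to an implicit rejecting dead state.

States s0..s3 record the length of the longest prefix of `0111` that matches the current input suffix. Reaching s4 means `0111` has been seen, and we stay there forever. Accept from s4.
A 5-state machine:
        0   1  
>  s0   s1  s0 
   s1   s1  s2 
   s2   s1  s3 
   s3   s1  s4 
 * s4   s4  s4 
(> = start, * = accepting)

start=s0; accept=s4; s0-0>s1; s0-1>s0; s1-0>s1; s1-1>s2; s2-0>s1; s2-1>s3; s3-0>s1; s3-1>s4; s4-0>s4; s4-1>s4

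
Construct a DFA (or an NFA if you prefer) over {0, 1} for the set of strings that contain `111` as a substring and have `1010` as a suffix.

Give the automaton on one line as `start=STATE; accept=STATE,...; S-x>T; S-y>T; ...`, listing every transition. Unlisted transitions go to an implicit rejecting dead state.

start=q0; accept=q7; q0-0>q0; q0-1>q1; q1-0>q0; q1-1>q2; q2-0>q0; q2-1>q3; q3-0>q4; q3-1>q3; q4-0>q5; q4-1>q6; q5-0>q5; q5-1>q3; q6-0>q7; q6-1>q3; q7-0>q5; q7-1>q6

Handle the two conditions separately and then intersect. The first has 4 states tracking whether and how much of `111` has been seen; the second has 5 states tracking how much of the suffix `1010` has currently been matched. A product state is a pair (one from each), accepting exactly when both do. Minimizing collapses redundant product states.
8 states suffice.
        0   1  
>  q0   q0  q1 
   q1   q0  q2 
   q2   q0  q3 
   q3   q4  q3 
   q4   q5  q6 
   q5   q5  q3 
   q6   q7  q3 
 * q7   q5  q6 
(> = start, * = accepting)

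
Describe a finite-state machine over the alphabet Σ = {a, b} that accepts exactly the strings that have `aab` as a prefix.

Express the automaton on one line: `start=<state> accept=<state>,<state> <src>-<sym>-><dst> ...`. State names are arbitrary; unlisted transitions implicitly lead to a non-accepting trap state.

Walk along `aab` while the input agrees: from q0 take `a` to q1, and so on. Any deviation drops to the rejecting sink q4. Once q3 is reached the prefix is confirmed and every continuation is accepted.
        a   b  
>  q0   q1  q4 
   q1   q2  q4 
   q2   q4  q3 
 * q3   q3  q3 
   q4   q4  q4 
(> = start, * = accepting)

start=q0 accept=q3 q0-a->q1 q0-b->q4 q1-a->q2 q1-b->q4 q2-a->q4 q2-b->q3 q3-a->q3 q3-b->q3 q4-a->q4 q4-b->q4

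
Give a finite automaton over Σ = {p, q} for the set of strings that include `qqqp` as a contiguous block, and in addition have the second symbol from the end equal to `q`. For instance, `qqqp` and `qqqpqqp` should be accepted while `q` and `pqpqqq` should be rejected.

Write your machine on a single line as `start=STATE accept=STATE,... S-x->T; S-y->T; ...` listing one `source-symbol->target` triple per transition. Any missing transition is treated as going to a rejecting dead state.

start=s0; accept=s4,s7; s0-p->s0; s0-q->s1; s1-p->s0; s1-q->s2; s2-p->s0; s2-q->s3; s3-p->s4; s3-q->s3; s4-p->s5; s4-q->s6; s5-p->s5; s5-q->s6; s6-p->s4; s6-q->s7; s7-p->s4; s7-q->s7

Handle the two conditions separately and then intersect. The first has 5 states tracking whether and how much of `qqqp` has been seen; the second has 7 states tracking the last 2 symbols read. A product state is a pair (one from each), accepting exactly when both do. Minimizing collapses redundant product states.
With 8 states:
        p   q  
>  s0   s0  s1 
   s1   s0  s2 
   s2   s0  s3 
   s3   s4  s3 
 * s4   s5  s6 
   s5   s5  s6 
   s6   s4  s7 
 * s7   s4  s7 
(> = start, * = accepting)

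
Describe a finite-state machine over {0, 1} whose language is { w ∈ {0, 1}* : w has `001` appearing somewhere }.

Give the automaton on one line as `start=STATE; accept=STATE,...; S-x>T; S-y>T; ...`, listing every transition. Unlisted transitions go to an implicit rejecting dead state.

start=q0; accept=q3; q0-0>q1; q0-1>q0; q1-0>q2; q1-1>q0; q2-0>q2; q2-1>q3; q3-0>q3; q3-1>q3

States q0..q2 record the length of the longest prefix of `001` that matches the current input suffix. Reaching q3 means `001` has been seen, and we stay there forever. Accept from q3.
With 4 states:
        0   1  
>  q0   q1  q0 
   q1   q2  q0 
   q2   q2  q3 
 * q3   q3  q3 
(> = start, * = accepting)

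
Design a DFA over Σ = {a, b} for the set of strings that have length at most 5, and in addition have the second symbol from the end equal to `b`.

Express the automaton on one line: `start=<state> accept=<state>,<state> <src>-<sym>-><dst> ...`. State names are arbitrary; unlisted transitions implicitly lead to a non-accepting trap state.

start=q0 accept=q5,q6,q9,q10,q13,q14,q17,q18 q0-a->q1 q0-b->q2 q1-a->q3 q1-b->q4 q2-a->q5 q2-b->q6 q3-a->q7 q3-b->q8 q4-a->q9 q4-b->q10 q5-a->q7 q5-b->q8 q6-a->q9 q6-b->q10 q7-a->q11 q7-b->q12 q8-a->q13 q8-b->q14 q9-a->q11 q9-b->q12 q10-a->q13 q10-b->q14 q11-a->q15 q11-b->q16 q12-a->q17 q12-b->q18 q13-a->q15 q13-b->q16 q14-a->q17 q14-b->q18 q15-a->q19 q15-b->q20 q16-a->q21 q16-b->q22 q17-a->q19 q17-b->q20 q18-a->q21 q18-b->q22 q19-a->q19 q19-b->q20 q20-a->q21 q20-b->q22 q21-a->q19 q21-b->q20 q22-a->q21 q22-b->q22

Run two small machines in parallel and take their product. The first has 7 states tracking the input length, saturating at 6; the second has 7 states tracking the last 2 symbols read. A product state is a pair (one from each), accepting exactly when both do.
A 23-state machine:
          a    b  
>  q0     q1   q2 
   q1     q3   q4 
   q2     q5   q6 
   q3     q7   q8 
   q4     q9  q10 
 * q5     q7   q8 
 * q6     q9  q10 
   q7    q11  q12 
   q8    q13  q14 
 * q9    q11  q12 
 * q10   q13  q14 
   q11   q15  q16 
   q12   q17  q18 
 * q13   q15  q16 
 * q14   q17  q18 
   q15   q19  q20 
   q16   q21  q22 
 * q17   q19  q20 
 * q18   q21  q22 
   q19   q19  q20 
   q20   q21  q22 
   q21   q19  q20 
   q22   q21  q22 
(> = start, * = accepting)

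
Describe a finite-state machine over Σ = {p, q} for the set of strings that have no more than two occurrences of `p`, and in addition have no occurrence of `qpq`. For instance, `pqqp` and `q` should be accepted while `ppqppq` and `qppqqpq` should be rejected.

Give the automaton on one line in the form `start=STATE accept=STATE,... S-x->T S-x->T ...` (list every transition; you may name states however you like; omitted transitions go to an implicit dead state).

start=A accept=A,B,C,D,E,F,H,I A-p->B A-q->C B-p->D B-q->E C-p->F C-q->C D-p->G D-q->H E-p->I E-q->E F-p->D F-q->J G-p->G G-q->K H-p->L H-q->H I-p->G I-q->M J-p->M J-q->J K-p->L K-q->K L-p->G L-q->N M-p->N M-q->M N-p->N N-q->N

Run two small machines in parallel and take their product. One (4 states) tracks the count of `p`s, saturating at 3; the other (4 states) tracks partial matches of the forbidden pattern `qpq`. Each combined state is a pair, one component from each; accept when both components accept.
14 states suffice.
       p  q 
>* A   B  C 
 * B   D  E 
 * C   F  C 
 * D   G  H 
 * E   I  E 
 * F   D  J 
   G   G  K 
 * H   L  H 
 * I   G  M 
   J   M  J 
   K   L  K 
   L   G  N 
   M   N  M 
   N   N  N 
(> = start, * = accepting)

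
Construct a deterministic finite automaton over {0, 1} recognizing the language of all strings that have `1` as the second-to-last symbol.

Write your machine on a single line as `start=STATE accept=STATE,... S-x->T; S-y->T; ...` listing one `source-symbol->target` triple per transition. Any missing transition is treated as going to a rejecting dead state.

Because acceptance depends on a position counted from the end, the machine has to buffer the most recent 2 symbols. Make each state the string of the last up-to-2 symbols read; on input `x` shift the window left and append `x`. Accept when the buffered window has length 2 and begins with `1`.
With 7 states:
        0   1  
>  q0   q1  q2 
   q1   q3  q4 
   q2   q5  q6 
   q3   q3  q4 
   q4   q5  q6 
 * q5   q3  q4 
 * q6   q5  q6 
(> = start, * = accepting)

start=q0; accept=q5,q6; q0-0->q1; q0-1->q2; q1-0->q3; q1-1->q4; q2-0->q5; q2-1->q6; q3-0->q3; q3-1->q4; q4-0->q5; q4-1->q6; q5-0->q3; q5-1->q4; q6-0->q5; q6-1->q6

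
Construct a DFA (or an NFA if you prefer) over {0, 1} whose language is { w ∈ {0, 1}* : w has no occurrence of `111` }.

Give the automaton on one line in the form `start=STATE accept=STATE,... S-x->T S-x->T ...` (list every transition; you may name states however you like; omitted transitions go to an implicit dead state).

start=s0 accept=s0,s1,s2 s0-0->s0 s0-1->s1 s1-0->s0 s1-1->s2 s2-0->s0 s2-1->s3 s3-0->s3 s3-1->s3

This is the complement of 'contains `111`'. Use the same substring-matching states — s0 through s3 holding how much of `111` has just been matched — but flip the accepting set: everything except the trap s3 accepts.
With 4 states:
        0   1  
>* s0   s0  s1 
 * s1   s0  s2 
 * s2   s0  s3 
   s3   s3  s3 
(> = start, * = accepting)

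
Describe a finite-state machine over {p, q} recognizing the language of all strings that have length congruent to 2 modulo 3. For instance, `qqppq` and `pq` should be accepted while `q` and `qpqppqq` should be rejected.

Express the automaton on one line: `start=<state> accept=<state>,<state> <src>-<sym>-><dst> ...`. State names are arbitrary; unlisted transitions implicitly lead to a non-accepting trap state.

Only the length mod 3 matters, so use a 3-cycle: from any state, every input symbol moves to the next state, wrapping s2 back to s0. Mark s2 accepting.
        p   q  
>  s0   s1  s1 
   s1   s2  s2 
 * s2   s0  s0 
(> = start, * = accepting)

start=s0 accept=s2 s0-p->s1 s0-q->s1 s1-p->s2 s1-q->s2 s2-p->s0 s2-q->s0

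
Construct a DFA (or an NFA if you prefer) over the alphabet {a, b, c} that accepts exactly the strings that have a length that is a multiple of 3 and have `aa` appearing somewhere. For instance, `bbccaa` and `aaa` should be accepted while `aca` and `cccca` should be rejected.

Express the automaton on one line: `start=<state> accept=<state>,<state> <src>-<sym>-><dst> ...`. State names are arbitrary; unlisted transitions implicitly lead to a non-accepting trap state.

start=q0 accept=q6 q0-a->q1 q0-b->q2 q0-c->q2 q1-a->q3 q1-b->q4 q1-c->q4 q2-a->q5 q2-b->q4 q2-c->q4 q3-a->q6 q3-b->q6 q3-c->q6 q4-a->q7 q4-b->q0 q4-c->q0 q5-a->q6 q5-b->q0 q5-c->q0 q6-a->q8 q6-b->q8 q6-c->q8 q7-a->q8 q7-b->q2 q7-c->q2 q8-a->q3 q8-b->q3 q8-c->q3

Build one automaton per condition and run them in lockstep. One (3 states) tracks the input length modulo 3; the other (3 states) tracks whether and how much of `aa` has been seen. Each combined state is a pair, one component from each; accept when both components accept.
With 9 states:
        a   b   c  
>  q0   q1  q2  q2 
   q1   q3  q4  q4 
   q2   q5  q4  q4 
   q3   q6  q6  q6 
   q4   q7  q0  q0 
   q5   q6  q0  q0 
 * q6   q8  q8  q8 
   q7   q8  q2  q2 
   q8   q3  q3  q3 
(> = start, * = accepting)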